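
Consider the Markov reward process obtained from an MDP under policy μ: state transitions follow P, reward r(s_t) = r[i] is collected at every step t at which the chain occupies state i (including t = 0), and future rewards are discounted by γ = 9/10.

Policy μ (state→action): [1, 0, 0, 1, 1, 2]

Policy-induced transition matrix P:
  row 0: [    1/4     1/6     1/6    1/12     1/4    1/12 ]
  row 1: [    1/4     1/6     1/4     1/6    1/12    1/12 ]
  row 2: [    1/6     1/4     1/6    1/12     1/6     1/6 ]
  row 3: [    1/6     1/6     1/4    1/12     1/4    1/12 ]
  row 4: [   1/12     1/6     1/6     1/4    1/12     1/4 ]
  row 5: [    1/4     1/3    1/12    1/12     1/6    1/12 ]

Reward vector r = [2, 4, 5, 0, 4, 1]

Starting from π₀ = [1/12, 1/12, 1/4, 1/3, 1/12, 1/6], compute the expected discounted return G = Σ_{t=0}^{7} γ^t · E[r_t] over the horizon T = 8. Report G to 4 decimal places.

G = 15.9846

t=0: π = [0.0833, 0.0833, 0.2500, 0.3333, 0.0833, 0.1667], E[r] = 2.2500, γ^t·E[r] = 2.250000, running G = 2.250000
t=1: π = [0.1875, 0.2153, 0.1875, 0.1042, 0.1875, 0.1181], E[r] = 3.0417, γ^t·E[r] = 2.737500, running G = 4.987500
t=2: π = [0.1944, 0.2020, 0.1834, 0.1325, 0.1574, 0.1302], E[r] = 2.8738, γ^t·E[r] = 2.327813, running G = 7.315313
t=3: π = [0.1974, 0.2037, 0.1837, 0.1264, 0.1640, 0.1249], E[r] = 2.9087, γ^t·E[r] = 2.120414, running G = 9.435727
t=4: π = [0.1968, 0.2028, 0.1838, 0.1276, 0.1630, 0.1260], E[r] = 2.9017, γ^t·E[r] = 1.903785, running G = 11.339511
t=5: π = [0.1969, 0.2030, 0.1837, 0.1274, 0.1632, 0.1258], E[r] = 2.9029, γ^t·E[r] = 1.714125, running G = 13.053637
t=6: π = [0.1969, 0.2029, 0.1837, 0.1275, 0.1632, 0.1258], E[r] = 2.9026, γ^t·E[r] = 1.542576, running G = 14.596212
t=7: π = [0.1969, 0.2030, 0.1837, 0.1274, 0.1632, 0.1258], E[r] = 2.9027, γ^t·E[r] = 1.388345, running G = 15.984558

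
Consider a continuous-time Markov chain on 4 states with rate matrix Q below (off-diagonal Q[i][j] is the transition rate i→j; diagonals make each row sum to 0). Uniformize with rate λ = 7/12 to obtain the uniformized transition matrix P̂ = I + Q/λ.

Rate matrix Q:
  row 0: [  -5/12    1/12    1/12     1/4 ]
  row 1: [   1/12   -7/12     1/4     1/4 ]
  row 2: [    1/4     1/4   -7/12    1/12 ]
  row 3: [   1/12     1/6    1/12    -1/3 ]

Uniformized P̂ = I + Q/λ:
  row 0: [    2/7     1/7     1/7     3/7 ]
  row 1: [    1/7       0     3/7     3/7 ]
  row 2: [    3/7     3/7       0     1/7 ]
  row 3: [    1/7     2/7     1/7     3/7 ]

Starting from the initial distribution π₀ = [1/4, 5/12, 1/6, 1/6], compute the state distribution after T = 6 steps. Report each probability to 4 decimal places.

π = [0.2270, 0.2184, 0.1780, 0.3766]

t=0: π = [0.2500, 0.4167, 0.1667, 0.1667]
t=1: π = [0.2262, 0.1548, 0.2381, 0.3810]
t=2: π = [0.2432, 0.2432, 0.1531, 0.3605]
t=3: π = [0.2213, 0.2034, 0.1905, 0.3848]
t=4: π = [0.2289, 0.2232, 0.1737, 0.3741]
t=5: π = [0.2252, 0.2141, 0.1818, 0.3789]
t=6: π = [0.2270, 0.2184, 0.1780, 0.3766]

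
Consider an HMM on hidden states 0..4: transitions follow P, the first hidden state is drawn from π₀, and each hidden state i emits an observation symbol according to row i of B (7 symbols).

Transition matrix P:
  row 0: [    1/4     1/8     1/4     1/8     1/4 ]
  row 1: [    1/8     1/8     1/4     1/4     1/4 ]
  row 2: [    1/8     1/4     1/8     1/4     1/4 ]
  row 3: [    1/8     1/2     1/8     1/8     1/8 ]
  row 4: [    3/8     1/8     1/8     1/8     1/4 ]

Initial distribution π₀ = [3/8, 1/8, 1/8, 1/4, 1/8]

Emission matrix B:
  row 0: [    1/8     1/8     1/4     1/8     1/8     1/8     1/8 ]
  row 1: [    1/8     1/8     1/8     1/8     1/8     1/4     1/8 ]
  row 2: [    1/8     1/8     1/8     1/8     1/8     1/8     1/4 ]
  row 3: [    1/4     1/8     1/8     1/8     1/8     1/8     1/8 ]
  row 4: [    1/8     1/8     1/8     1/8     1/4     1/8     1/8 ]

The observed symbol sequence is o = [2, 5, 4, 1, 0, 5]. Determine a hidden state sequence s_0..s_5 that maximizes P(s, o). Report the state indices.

t=0: δ = [9.375e-02, 1.562e-02, 1.562e-02, 3.125e-02, 1.562e-02]  (obs o_0=2)
t=1: δ = [2.930e-03, 3.906e-03, 2.930e-03, 1.465e-03, 2.930e-03]  ψ = [0, 3, 0, 0, 0]  (obs o_1=5)
t=2: δ = [1.373e-04, 9.155e-05, 1.221e-04, 1.221e-04, 2.441e-04]  ψ = [4, 2, 1, 1, 1]  (obs o_2=4)
t=3: δ = [1.144e-05, 7.629e-06, 4.292e-06, 3.815e-06, 7.629e-06]  ψ = [4, 3, 0, 2, 4]  (obs o_3=1)
t=4: δ = [3.576e-07, 2.384e-07, 3.576e-07, 4.768e-07, 3.576e-07]  ψ = [0, 3, 0, 1, 0]  (obs o_4=0)
t=5: δ = [1.676e-08, 5.960e-08, 1.118e-08, 1.118e-08, 1.118e-08]  ψ = [4, 3, 0, 2, 0]  (obs o_5=5)
backtrack: best end state = 1; path = [3, 1, 3, 1, 3, 1]

path = [3, 1, 3, 1, 3, 1]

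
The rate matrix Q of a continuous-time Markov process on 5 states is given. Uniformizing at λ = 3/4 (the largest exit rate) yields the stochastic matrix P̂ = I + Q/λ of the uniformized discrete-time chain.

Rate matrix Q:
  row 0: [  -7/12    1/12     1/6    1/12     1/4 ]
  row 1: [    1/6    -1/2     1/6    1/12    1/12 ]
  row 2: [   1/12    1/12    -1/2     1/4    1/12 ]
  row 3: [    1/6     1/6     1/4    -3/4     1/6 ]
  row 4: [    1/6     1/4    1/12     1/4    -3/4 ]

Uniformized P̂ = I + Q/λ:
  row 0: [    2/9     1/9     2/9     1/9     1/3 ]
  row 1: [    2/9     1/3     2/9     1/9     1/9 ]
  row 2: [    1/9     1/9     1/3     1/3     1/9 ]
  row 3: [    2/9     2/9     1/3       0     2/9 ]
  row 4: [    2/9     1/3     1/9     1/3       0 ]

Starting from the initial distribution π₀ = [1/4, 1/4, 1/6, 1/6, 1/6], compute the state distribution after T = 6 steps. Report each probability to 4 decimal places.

t=0: π = [0.2500, 0.2500, 0.1667, 0.1667, 0.1667]
t=1: π = [0.2037, 0.2222, 0.2407, 0.1667, 0.1667]
t=2: π = [0.1955, 0.2160, 0.2490, 0.1831, 0.1564]
t=3: π = [0.1946, 0.2142, 0.2529, 0.1808, 0.1575]
t=4: π = [0.1941, 0.2138, 0.2529, 0.1822, 0.1569]
t=5: π = [0.1941, 0.2137, 0.2531, 0.1819, 0.1571]
t=6: π = [0.1941, 0.2137, 0.2531, 0.1820, 0.1570]

π = [0.1941, 0.2137, 0.2531, 0.1820, 0.1570]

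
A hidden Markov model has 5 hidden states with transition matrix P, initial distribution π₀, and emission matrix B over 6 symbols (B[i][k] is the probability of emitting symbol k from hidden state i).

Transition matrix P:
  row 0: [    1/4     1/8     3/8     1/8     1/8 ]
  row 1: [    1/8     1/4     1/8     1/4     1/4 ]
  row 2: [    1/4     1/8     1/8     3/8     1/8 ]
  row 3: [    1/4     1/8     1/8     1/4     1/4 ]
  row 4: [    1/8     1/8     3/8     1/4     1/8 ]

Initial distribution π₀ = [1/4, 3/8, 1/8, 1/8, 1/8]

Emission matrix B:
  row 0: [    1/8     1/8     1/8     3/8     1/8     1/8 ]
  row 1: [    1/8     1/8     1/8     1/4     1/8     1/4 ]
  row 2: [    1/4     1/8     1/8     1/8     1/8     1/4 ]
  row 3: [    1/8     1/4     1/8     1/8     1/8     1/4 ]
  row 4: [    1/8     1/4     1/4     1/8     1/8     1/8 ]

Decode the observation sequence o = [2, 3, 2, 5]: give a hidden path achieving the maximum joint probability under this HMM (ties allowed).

t=0: δ = [3.125e-02, 4.688e-02, 1.562e-02, 1.562e-02, 3.125e-02]  (obs o_0=2)
t=1: δ = [2.930e-03, 2.930e-03, 1.465e-03, 1.465e-03, 1.465e-03]  ψ = [0, 1, 0, 1, 1]  (obs o_1=3)
t=2: δ = [9.155e-05, 9.155e-05, 1.373e-04, 9.155e-05, 1.831e-04]  ψ = [0, 1, 0, 1, 1]  (obs o_2=2)
t=3: δ = [4.292e-06, 5.722e-06, 1.717e-05, 1.287e-05, 2.861e-06]  ψ = [2, 1, 4, 2, 1]  (obs o_3=5)
backtrack: best end state = 2; path = [1, 1, 4, 2]

path = [1, 1, 4, 2]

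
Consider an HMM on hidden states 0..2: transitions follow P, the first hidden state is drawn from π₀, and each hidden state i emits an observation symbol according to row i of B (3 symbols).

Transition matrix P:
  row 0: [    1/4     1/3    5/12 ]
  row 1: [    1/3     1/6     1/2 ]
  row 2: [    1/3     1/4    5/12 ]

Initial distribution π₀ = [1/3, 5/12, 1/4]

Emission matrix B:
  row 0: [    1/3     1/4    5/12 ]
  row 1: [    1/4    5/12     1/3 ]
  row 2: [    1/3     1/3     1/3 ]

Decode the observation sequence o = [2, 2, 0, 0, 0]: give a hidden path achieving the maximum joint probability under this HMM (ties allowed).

t=0: δ = [1.389e-01, 1.389e-01, 8.333e-02]  (obs o_0=2)
t=1: δ = [1.929e-02, 1.543e-02, 2.315e-02]  ψ = [1, 0, 1]  (obs o_1=2)
t=2: δ = [2.572e-03, 1.608e-03, 3.215e-03]  ψ = [2, 0, 2]  (obs o_2=0)
t=3: δ = [3.572e-04, 2.143e-04, 4.465e-04]  ψ = [2, 0, 2]  (obs o_3=0)
t=4: δ = [4.961e-05, 2.977e-05, 6.202e-05]  ψ = [2, 0, 2]  (obs o_4=0)
backtrack: best end state = 2; path = [1, 2, 2, 2, 2]

path = [1, 2, 2, 2, 2]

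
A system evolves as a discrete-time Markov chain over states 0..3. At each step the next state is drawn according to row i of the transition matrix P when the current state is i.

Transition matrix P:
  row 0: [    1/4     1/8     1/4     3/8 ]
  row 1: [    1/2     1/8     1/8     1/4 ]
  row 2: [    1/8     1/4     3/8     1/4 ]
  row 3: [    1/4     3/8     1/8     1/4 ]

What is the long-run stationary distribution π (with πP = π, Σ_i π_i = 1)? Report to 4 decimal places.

Balance equations π_j = Σ_i π_i·P[i][j]:
  π_0 = 1/4·π_0 + 1/2·π_1 + 1/8·π_2 + 1/4·π_3
  π_1 = 1/8·π_0 + 1/8·π_1 + 1/4·π_2 + 3/8·π_3
  π_2 = 1/4·π_0 + 1/8·π_1 + 3/8·π_2 + 1/8·π_3
  normalize: π_0 + π_1 + π_2 + π_3 = 1
Solving the linear system gives exactly π = [12/43, 115/516, 55/258, 49/172].

π = [0.2791, 0.2229, 0.2132, 0.2849]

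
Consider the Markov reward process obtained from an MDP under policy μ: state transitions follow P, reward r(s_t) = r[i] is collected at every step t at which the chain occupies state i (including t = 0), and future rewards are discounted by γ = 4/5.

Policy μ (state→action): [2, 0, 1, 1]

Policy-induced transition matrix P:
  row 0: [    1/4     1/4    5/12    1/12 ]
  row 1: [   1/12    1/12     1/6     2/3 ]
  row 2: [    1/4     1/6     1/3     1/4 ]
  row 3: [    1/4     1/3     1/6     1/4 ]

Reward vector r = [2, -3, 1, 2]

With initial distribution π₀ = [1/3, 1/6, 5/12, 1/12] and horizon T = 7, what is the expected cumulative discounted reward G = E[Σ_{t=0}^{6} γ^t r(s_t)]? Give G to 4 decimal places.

t=0: π = [0.3333, 0.1667, 0.4167, 0.0833], E[r] = 0.7500, γ^t·E[r] = 0.750000, running G = 0.750000
t=1: π = [0.2222, 0.1944, 0.3194, 0.2639], E[r] = 0.7083, γ^t·E[r] = 0.566667, running G = 1.316667
t=2: π = [0.2176, 0.2130, 0.2755, 0.2940], E[r] = 0.6597, γ^t·E[r] = 0.422222, running G = 1.738889
t=3: π = [0.2145, 0.2160, 0.2670, 0.3025], E[r] = 0.6528, γ^t·E[r] = 0.334222, running G = 2.073111
t=4: π = [0.2140, 0.2169, 0.2648, 0.3043], E[r] = 0.6505, γ^t·E[r] = 0.266430, running G = 2.339541
t=5: π = [0.2138, 0.2171, 0.2643, 0.3047], E[r] = 0.6500, γ^t·E[r] = 0.213007, running G = 2.552547
t=6: π = [0.2138, 0.2172, 0.2642, 0.3048], E[r] = 0.6499, γ^t·E[r] = 0.170372, running G = 2.722920

G = 2.7229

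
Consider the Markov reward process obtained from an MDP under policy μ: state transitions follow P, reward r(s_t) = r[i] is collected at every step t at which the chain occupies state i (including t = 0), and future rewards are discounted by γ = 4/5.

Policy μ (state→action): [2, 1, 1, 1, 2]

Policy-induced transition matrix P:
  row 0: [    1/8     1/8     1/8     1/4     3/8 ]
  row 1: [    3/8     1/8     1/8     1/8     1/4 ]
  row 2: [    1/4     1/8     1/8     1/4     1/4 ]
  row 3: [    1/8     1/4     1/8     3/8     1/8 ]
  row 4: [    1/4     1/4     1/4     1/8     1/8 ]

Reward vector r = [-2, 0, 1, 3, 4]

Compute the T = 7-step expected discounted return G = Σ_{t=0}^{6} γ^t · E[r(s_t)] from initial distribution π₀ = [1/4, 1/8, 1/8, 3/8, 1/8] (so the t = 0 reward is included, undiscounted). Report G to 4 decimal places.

t=0: π = [0.2500, 0.1250, 0.1250, 0.3750, 0.1250], E[r] = 1.2500, γ^t·E[r] = 1.250000, running G = 1.250000
t=1: π = [0.1875, 0.1875, 0.1406, 0.2656, 0.2188], E[r] = 1.4375, γ^t·E[r] = 1.150000, running G = 2.400000
t=2: π = [0.2168, 0.1855, 0.1523, 0.2324, 0.2129], E[r] = 1.2676, γ^t·E[r] = 0.811250, running G = 3.211250
t=3: π = [0.2170, 0.1807, 0.1516, 0.2292, 0.2214], E[r] = 1.2910, γ^t·E[r] = 0.661000, running G = 3.872250
t=4: π = [0.2168, 0.1813, 0.1527, 0.2284, 0.2208], E[r] = 1.2874, γ^t·E[r] = 0.527338, running G = 4.399588
t=5: π = [0.2170, 0.1811, 0.1526, 0.2283, 0.2210], E[r] = 1.2872, γ^t·E[r] = 0.421795, running G = 4.821383
t=6: π = [0.2170, 0.1812, 0.1526, 0.2283, 0.2210], E[r] = 1.2874, γ^t·E[r] = 0.337476, running G = 5.158858

G = 5.1589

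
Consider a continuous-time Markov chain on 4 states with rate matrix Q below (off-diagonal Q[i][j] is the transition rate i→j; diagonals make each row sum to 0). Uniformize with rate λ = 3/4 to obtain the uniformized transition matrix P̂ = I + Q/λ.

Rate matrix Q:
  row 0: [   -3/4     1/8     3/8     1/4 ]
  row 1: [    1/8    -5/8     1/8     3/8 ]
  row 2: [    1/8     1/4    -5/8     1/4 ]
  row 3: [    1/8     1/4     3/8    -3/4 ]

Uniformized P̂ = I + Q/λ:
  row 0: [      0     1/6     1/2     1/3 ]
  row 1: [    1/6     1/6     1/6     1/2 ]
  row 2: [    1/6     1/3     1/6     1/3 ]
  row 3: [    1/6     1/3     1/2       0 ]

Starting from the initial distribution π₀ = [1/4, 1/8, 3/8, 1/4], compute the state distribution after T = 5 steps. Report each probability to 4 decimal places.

π = [0.1428, 0.2653, 0.3088, 0.2831]

t=0: π = [0.2500, 0.1250, 0.3750, 0.2500]
t=1: π = [0.1250, 0.2708, 0.3333, 0.2708]
t=2: π = [0.1458, 0.2674, 0.2986, 0.2882]
t=3: π = [0.1424, 0.2645, 0.3113, 0.2818]
t=4: π = [0.1429, 0.2655, 0.3081, 0.2835]
t=5: π = [0.1428, 0.2653, 0.3088, 0.2831]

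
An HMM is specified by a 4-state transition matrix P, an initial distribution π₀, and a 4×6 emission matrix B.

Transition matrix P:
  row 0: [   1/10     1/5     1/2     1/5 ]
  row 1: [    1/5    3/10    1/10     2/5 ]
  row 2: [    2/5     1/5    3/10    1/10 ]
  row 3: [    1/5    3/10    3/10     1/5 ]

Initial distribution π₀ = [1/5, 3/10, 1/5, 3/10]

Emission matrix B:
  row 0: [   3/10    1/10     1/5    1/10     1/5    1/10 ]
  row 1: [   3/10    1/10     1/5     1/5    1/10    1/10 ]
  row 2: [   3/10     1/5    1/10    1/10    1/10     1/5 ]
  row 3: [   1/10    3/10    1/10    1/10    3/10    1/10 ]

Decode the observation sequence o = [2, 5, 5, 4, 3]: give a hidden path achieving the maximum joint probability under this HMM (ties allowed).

t=0: δ = [4.000e-02, 6.000e-02, 2.000e-02, 3.000e-02]  (obs o_0=2)
t=1: δ = [1.200e-03, 1.800e-03, 4.000e-03, 2.400e-03]  ψ = [1, 1, 0, 1]  (obs o_1=5)
t=2: δ = [1.600e-04, 8.000e-05, 2.400e-04, 7.200e-05]  ψ = [2, 2, 2, 1]  (obs o_2=5)
t=3: δ = [1.920e-05, 4.800e-06, 8.000e-06, 9.600e-06]  ψ = [2, 2, 0, 0]  (obs o_3=4)
t=4: δ = [3.200e-07, 7.680e-07, 9.600e-07, 3.840e-07]  ψ = [2, 0, 0, 0]  (obs o_4=3)
backtrack: best end state = 2; path = [0, 2, 2, 0, 2]

path = [0, 2, 2, 0, 2]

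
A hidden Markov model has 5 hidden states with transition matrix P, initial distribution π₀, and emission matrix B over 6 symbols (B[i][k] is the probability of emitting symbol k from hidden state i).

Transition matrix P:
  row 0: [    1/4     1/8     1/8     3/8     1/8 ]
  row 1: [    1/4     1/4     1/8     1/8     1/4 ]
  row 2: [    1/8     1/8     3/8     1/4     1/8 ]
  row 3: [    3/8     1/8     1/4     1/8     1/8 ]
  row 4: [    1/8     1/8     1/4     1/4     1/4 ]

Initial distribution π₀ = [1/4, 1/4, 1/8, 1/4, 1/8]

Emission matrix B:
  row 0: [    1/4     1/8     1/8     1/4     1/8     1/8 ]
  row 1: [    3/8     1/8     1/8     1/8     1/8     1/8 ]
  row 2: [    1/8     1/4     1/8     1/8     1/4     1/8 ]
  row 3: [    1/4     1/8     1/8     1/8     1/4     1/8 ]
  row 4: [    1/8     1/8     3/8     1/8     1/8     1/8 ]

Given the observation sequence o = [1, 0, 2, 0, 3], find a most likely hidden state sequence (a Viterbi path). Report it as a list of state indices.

path = [1, 1, 4, 3, 0]

t=0: δ = [3.125e-02, 3.125e-02, 3.125e-02, 3.125e-02, 1.562e-02]  (obs o_0=1)
t=1: δ = [2.930e-03, 2.930e-03, 1.465e-03, 2.930e-03, 9.766e-04]  ψ = [3, 1, 2, 0, 1]  (obs o_1=0)
t=2: δ = [1.373e-04, 9.155e-05, 9.155e-05, 1.373e-04, 2.747e-04]  ψ = [3, 1, 3, 0, 1]  (obs o_2=2)
t=3: δ = [1.287e-05, 1.287e-05, 8.583e-06, 1.717e-05, 8.583e-06]  ψ = [3, 4, 4, 4, 4]  (obs o_3=0)
t=4: δ = [1.609e-06, 4.023e-07, 5.364e-07, 6.035e-07, 4.023e-07]  ψ = [3, 1, 3, 0, 1]  (obs o_4=3)
backtrack: best end state = 0; path = [1, 1, 4, 3, 0]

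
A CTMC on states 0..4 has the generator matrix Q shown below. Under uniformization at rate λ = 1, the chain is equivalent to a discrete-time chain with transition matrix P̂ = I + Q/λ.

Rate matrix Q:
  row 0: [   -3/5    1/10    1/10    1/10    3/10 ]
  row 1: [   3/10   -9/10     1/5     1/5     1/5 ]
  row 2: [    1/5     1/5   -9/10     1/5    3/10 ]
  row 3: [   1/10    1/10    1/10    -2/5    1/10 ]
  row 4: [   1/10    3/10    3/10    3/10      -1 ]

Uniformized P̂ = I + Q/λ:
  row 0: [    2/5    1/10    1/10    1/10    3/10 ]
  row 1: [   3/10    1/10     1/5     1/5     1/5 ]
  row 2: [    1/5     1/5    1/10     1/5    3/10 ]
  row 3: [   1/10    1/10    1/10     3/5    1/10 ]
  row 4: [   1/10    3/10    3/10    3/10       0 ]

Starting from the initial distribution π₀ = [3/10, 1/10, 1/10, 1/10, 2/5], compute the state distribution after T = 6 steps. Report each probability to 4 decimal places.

t=0: π = [0.3000, 0.1000, 0.1000, 0.1000, 0.4000]
t=1: π = [0.2200, 0.1900, 0.1900, 0.2500, 0.1500]
t=2: π = [0.2230, 0.1490, 0.1490, 0.2930, 0.1860]
t=3: π = [0.2116, 0.1521, 0.1521, 0.3135, 0.1707]
t=4: π = [0.2091, 0.1494, 0.1494, 0.3213, 0.1709]
t=5: π = [0.2075, 0.1491, 0.1491, 0.3247, 0.1695]
t=6: π = [0.2070, 0.1488, 0.1488, 0.3261, 0.1693]

π = [0.2070, 0.1488, 0.1488, 0.3261, 0.1693]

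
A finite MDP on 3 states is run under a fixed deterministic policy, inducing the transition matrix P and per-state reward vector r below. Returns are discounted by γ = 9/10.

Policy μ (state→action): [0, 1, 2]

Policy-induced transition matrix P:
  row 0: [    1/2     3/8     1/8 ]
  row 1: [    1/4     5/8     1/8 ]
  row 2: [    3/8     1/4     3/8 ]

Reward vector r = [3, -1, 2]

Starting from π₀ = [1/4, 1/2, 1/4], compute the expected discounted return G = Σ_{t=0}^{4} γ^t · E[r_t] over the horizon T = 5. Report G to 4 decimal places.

t=0: π = [0.2500, 0.5000, 0.2500], E[r] = 0.7500, γ^t·E[r] = 0.750000, running G = 0.750000
t=1: π = [0.3438, 0.4688, 0.1875], E[r] = 0.9375, γ^t·E[r] = 0.843750, running G = 1.593750
t=2: π = [0.3594, 0.4688, 0.1719], E[r] = 0.9531, γ^t·E[r] = 0.772031, running G = 2.365781
t=3: π = [0.3613, 0.4707, 0.1680], E[r] = 0.9492, γ^t·E[r] = 0.691980, running G = 3.057762
t=4: π = [0.3613, 0.4717, 0.1670], E[r] = 0.9463, γ^t·E[r] = 0.620860, running G = 3.678622

G = 3.6786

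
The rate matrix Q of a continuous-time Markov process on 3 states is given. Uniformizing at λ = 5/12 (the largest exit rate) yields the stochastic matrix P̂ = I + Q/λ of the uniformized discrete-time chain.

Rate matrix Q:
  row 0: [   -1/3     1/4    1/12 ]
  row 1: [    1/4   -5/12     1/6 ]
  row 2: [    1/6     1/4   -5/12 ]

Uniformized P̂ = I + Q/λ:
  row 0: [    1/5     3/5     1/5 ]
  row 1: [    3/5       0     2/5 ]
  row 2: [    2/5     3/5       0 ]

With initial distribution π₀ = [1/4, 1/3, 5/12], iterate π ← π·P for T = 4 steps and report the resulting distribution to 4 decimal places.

π = [0.3983, 0.3696, 0.2321]

t=0: π = [0.2500, 0.3333, 0.4167]
t=1: π = [0.4167, 0.4000, 0.1833]
t=2: π = [0.3967, 0.3600, 0.2433]
t=3: π = [0.3927, 0.3840, 0.2233]
t=4: π = [0.3983, 0.3696, 0.2321]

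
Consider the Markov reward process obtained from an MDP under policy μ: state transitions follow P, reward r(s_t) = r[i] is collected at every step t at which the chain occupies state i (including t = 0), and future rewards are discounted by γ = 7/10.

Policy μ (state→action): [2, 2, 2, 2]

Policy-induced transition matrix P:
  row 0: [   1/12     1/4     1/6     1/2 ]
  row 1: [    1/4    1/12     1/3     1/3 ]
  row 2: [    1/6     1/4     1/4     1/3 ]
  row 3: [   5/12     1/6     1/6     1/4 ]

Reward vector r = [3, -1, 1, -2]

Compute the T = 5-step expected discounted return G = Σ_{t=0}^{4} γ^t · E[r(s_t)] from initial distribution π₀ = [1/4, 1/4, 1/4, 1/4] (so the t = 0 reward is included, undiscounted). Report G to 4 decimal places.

t=0: π = [0.2500, 0.2500, 0.2500, 0.2500], E[r] = 0.2500, γ^t·E[r] = 0.250000, running G = 0.250000
t=1: π = [0.2292, 0.1875, 0.2292, 0.3542], E[r] = 0.0208, γ^t·E[r] = 0.014583, running G = 0.264583
t=2: π = [0.2517, 0.1892, 0.2170, 0.3420], E[r] = 0.0990, γ^t·E[r] = 0.048490, running G = 0.313073
t=3: π = [0.2470, 0.1900, 0.2163, 0.3468], E[r] = 0.0736, γ^t·E[r] = 0.025259, running G = 0.338331
t=4: π = [0.2486, 0.1894, 0.2164, 0.3456], E[r] = 0.0816, γ^t·E[r] = 0.019583, running G = 0.357914

G = 0.3579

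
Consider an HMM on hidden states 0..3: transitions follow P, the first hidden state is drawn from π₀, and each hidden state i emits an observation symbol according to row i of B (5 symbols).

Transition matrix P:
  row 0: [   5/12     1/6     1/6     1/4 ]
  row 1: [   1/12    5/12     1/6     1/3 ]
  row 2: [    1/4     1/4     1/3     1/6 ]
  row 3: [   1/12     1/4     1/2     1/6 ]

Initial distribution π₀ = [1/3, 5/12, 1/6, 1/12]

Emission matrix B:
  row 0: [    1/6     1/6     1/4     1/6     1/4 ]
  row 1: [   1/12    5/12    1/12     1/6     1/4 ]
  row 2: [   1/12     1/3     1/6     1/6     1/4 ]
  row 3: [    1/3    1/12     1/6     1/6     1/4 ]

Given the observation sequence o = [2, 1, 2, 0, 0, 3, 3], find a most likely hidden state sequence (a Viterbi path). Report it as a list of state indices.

t=0: δ = [8.333e-02, 3.472e-02, 2.778e-02, 1.389e-02]  (obs o_0=2)
t=1: δ = [5.787e-03, 6.028e-03, 4.630e-03, 1.736e-03]  ψ = [0, 1, 0, 0]  (obs o_1=1)
t=2: δ = [6.028e-04, 2.093e-04, 2.572e-04, 3.349e-04]  ψ = [0, 1, 2, 1]  (obs o_2=2)
t=3: δ = [4.186e-05, 8.372e-06, 1.395e-05, 5.023e-05]  ψ = [0, 0, 3, 0]  (obs o_3=0)
t=4: δ = [2.907e-06, 1.047e-06, 2.093e-06, 3.489e-06]  ψ = [0, 3, 3, 0]  (obs o_4=0)
t=5: δ = [2.019e-07, 1.454e-07, 2.907e-07, 1.211e-07]  ψ = [0, 3, 3, 0]  (obs o_5=3)
t=6: δ = [1.402e-08, 1.211e-08, 1.615e-08, 8.412e-09]  ψ = [0, 2, 2, 0]  (obs o_6=3)
backtrack: best end state = 2; path = [0, 0, 0, 0, 3, 2, 2]

path = [0, 0, 0, 0, 3, 2, 2]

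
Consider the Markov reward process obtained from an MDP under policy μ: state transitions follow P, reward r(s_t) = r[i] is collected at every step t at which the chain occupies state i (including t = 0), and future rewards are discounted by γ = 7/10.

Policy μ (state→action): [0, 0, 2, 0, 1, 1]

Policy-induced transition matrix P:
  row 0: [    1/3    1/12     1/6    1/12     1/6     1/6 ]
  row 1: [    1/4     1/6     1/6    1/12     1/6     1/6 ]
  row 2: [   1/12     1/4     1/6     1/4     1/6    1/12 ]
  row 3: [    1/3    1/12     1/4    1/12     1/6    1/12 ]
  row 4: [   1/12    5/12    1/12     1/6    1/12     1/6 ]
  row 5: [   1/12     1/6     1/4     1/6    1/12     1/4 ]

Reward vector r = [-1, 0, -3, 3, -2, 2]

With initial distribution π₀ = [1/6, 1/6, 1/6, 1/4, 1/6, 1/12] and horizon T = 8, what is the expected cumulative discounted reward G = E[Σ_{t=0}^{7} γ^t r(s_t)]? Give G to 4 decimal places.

G = -0.7806

t=0: π = [0.1667, 0.1667, 0.1667, 0.2500, 0.1667, 0.0833], E[r] = -0.0833, γ^t·E[r] = -0.083333, running G = -0.083333
t=1: π = [0.2153, 0.1875, 0.1806, 0.1319, 0.1458, 0.1389], E[r] = -0.3750, γ^t·E[r] = -0.262500, running G = -0.345833
t=2: π = [0.2014, 0.1892, 0.1771, 0.1372, 0.1429, 0.1522], E[r] = -0.3027, γ^t·E[r] = -0.148304, running G = -0.494138
t=3: π = [0.1995, 0.1889, 0.1789, 0.1374, 0.1421, 0.1532], E[r] = -0.3016, γ^t·E[r] = -0.103449, running G = -0.597587
t=4: π = [0.1991, 0.1890, 0.1790, 0.1377, 0.1421, 0.1531], E[r] = -0.3009, γ^t·E[r] = -0.072255, running G = -0.669842
t=5: π = [0.1990, 0.1890, 0.1791, 0.1378, 0.1421, 0.1530], E[r] = -0.3010, γ^t·E[r] = -0.050592, running G = -0.720434
t=6: π = [0.1990, 0.1890, 0.1791, 0.1378, 0.1421, 0.1530], E[r] = -0.3010, γ^t·E[r] = -0.035416, running G = -0.755851
t=7: π = [0.1990, 0.1890, 0.1791, 0.1378, 0.1421, 0.1530], E[r] = -0.3010, γ^t·E[r] = -0.024792, running G = -0.780642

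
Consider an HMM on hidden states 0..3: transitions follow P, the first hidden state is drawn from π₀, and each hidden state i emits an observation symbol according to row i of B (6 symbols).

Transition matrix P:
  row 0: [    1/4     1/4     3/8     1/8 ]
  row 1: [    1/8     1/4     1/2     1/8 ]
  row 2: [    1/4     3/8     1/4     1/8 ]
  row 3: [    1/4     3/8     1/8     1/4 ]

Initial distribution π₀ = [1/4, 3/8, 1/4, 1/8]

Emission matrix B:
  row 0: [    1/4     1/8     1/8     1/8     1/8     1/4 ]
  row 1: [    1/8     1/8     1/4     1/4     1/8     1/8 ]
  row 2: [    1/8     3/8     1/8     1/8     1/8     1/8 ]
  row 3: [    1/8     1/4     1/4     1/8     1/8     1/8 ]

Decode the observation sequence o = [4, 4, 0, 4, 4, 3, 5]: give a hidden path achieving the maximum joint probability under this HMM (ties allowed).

t=0: δ = [3.125e-02, 4.688e-02, 3.125e-02, 1.562e-02]  (obs o_0=4)
t=1: δ = [9.766e-04, 1.465e-03, 2.930e-03, 7.324e-04]  ψ = [0, 1, 1, 1]  (obs o_1=4)
t=2: δ = [1.831e-04, 1.373e-04, 9.155e-05, 4.578e-05]  ψ = [2, 2, 1, 2]  (obs o_2=0)
t=3: δ = [5.722e-06, 5.722e-06, 8.583e-06, 2.861e-06]  ψ = [0, 0, 0, 0]  (obs o_3=4)
t=4: δ = [2.682e-07, 4.023e-07, 3.576e-07, 1.341e-07]  ψ = [2, 2, 1, 2]  (obs o_4=4)
t=5: δ = [1.118e-08, 3.353e-08, 2.515e-08, 6.286e-09]  ψ = [2, 2, 1, 1]  (obs o_5=3)
t=6: δ = [1.572e-09, 1.179e-09, 2.095e-09, 5.239e-10]  ψ = [2, 2, 1, 1]  (obs o_6=5)
backtrack: best end state = 2; path = [1, 2, 0, 1, 2, 1, 2]

path = [1, 2, 0, 1, 2, 1, 2]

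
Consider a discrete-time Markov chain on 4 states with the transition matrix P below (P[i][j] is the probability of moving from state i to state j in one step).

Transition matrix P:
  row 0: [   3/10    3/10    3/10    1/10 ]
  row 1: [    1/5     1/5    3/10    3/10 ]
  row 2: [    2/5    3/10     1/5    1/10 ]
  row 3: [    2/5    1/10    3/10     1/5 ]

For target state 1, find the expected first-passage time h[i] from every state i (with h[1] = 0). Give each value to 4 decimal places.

h = [3.6000, 0.0000, 3.6000, 4.4000]

First-step conditioning: h[1] = 0; for i ≠ 1, h[i] = 1 + Σ_k P[i][k]·h[k].
  h[0] = 1 + 3/10·h[0] + 3/10·h[2] + 1/10·h[3]
  h[2] = 1 + 2/5·h[0] + 1/5·h[2] + 1/10·h[3]
  h[3] = 1 + 2/5·h[0] + 3/10·h[2] + 1/5·h[3]
Solving the 3×3 linear system over states ≠ 1 gives exactly h = [18/5, 0, 18/5, 22/5] (h[1] = 0 is the target).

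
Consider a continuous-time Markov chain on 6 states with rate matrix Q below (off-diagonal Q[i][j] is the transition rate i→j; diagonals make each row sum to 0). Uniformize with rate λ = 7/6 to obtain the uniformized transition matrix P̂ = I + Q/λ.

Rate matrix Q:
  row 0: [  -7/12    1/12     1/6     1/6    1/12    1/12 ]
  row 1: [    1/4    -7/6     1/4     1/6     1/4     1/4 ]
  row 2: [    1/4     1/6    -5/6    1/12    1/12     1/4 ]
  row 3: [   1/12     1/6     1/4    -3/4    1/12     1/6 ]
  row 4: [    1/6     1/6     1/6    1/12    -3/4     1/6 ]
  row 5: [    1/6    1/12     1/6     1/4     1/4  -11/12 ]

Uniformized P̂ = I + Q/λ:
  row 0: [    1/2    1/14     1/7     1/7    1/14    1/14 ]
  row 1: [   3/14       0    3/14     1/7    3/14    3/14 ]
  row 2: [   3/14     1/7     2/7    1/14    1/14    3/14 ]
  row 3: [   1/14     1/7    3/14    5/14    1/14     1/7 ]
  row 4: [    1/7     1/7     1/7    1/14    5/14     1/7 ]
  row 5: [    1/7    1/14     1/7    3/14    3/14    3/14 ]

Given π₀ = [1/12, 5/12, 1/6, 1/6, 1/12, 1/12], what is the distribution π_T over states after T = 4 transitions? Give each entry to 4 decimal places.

π = [0.2346, 0.1006, 0.1889, 0.1651, 0.1525, 0.1584]

t=0: π = [0.0833, 0.4167, 0.1667, 0.1667, 0.0833, 0.0833]
t=1: π = [0.2024, 0.0714, 0.2083, 0.1667, 0.1667, 0.1845]
t=2: π = [0.2232, 0.1050, 0.1896, 0.1650, 0.1556, 0.1616]
t=3: π = [0.2318, 0.1004, 0.1892, 0.1651, 0.1540, 0.1595]
t=4: π = [0.2346, 0.1006, 0.1889, 0.1651, 0.1525, 0.1584]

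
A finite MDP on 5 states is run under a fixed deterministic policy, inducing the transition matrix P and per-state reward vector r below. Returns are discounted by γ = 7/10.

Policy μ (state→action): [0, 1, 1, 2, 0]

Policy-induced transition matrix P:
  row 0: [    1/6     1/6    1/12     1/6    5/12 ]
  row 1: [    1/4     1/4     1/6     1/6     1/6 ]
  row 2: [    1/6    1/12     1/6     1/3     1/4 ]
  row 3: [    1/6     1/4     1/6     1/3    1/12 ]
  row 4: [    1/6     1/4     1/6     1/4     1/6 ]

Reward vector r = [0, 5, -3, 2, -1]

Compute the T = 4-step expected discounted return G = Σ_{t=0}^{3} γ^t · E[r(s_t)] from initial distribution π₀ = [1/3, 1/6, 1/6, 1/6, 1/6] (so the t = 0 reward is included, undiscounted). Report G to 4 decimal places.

t=0: π = [0.3333, 0.1667, 0.1667, 0.1667, 0.1667], E[r] = 0.5000, γ^t·E[r] = 0.500000, running G = 0.500000
t=1: π = [0.1806, 0.1944, 0.1389, 0.2361, 0.2500], E[r] = 0.7778, γ^t·E[r] = 0.544444, running G = 1.044444
t=2: π = [0.1829, 0.2118, 0.1516, 0.2500, 0.2037], E[r] = 0.9005, γ^t·E[r] = 0.441227, running G = 1.485671
t=3: π = [0.1843, 0.2095, 0.1514, 0.2506, 0.2042], E[r] = 0.8901, γ^t·E[r] = 0.305319, running G = 1.790990

G = 1.7910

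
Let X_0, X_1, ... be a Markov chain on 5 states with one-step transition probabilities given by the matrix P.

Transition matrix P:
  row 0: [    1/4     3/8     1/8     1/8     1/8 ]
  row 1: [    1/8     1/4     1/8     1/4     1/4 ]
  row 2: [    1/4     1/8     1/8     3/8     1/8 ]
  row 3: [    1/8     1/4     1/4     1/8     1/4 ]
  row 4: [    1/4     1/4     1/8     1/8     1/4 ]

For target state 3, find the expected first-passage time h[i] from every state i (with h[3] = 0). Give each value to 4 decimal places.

h = [5.2112, 4.6412, 4.0509, 0.0000, 5.2926]

First-step conditioning: h[3] = 0; for i ≠ 3, h[i] = 1 + Σ_k P[i][k]·h[k].
  h[0] = 1 + 1/4·h[0] + 3/8·h[1] + 1/8·h[2] + 1/8·h[4]
  h[1] = 1 + 1/8·h[0] + 1/4·h[1] + 1/8·h[2] + 1/4·h[4]
  h[2] = 1 + 1/4·h[0] + 1/8·h[1] + 1/8·h[2] + 1/8·h[4]
  h[4] = 1 + 1/4·h[0] + 1/4·h[1] + 1/8·h[2] + 1/4·h[4]
Solving the 4×4 linear system over states ≠ 3 gives exactly h = [2048/393, 608/131, 1592/393, 0, 2080/393] (h[3] = 0 is the target).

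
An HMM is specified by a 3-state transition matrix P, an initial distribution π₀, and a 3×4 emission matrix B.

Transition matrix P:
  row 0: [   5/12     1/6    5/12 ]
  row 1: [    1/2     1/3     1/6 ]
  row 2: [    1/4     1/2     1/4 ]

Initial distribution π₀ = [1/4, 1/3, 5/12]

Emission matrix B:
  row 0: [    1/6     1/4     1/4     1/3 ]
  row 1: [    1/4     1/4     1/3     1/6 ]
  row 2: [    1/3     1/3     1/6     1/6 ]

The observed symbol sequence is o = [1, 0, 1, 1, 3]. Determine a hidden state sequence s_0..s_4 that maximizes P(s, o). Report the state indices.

path = [2, 1, 0, 0, 0]

t=0: δ = [6.250e-02, 8.333e-02, 1.389e-01]  (obs o_0=1)
t=1: δ = [6.944e-03, 1.736e-02, 1.157e-02]  ψ = [1, 2, 2]  (obs o_1=0)
t=2: δ = [2.170e-03, 1.447e-03, 9.645e-04]  ψ = [1, 1, 0]  (obs o_2=1)
t=3: δ = [2.261e-04, 1.206e-04, 3.014e-04]  ψ = [0, 1, 0]  (obs o_3=1)
t=4: δ = [3.140e-05, 2.512e-05, 1.570e-05]  ψ = [0, 2, 0]  (obs o_4=3)
backtrack: best end state = 0; path = [2, 1, 0, 0, 0]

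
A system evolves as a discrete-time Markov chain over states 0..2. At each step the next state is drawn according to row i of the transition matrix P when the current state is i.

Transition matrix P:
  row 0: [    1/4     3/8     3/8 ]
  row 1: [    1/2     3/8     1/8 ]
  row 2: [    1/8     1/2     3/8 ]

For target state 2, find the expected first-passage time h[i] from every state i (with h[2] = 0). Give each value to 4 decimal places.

h = [3.5556, 4.4444, 0.0000]

First-step conditioning: h[2] = 0; for i ≠ 2, h[i] = 1 + Σ_k P[i][k]·h[k].
  h[0] = 1 + 1/4·h[0] + 3/8·h[1]
  h[1] = 1 + 1/2·h[0] + 3/8·h[1]
Solving the 2×2 linear system over states ≠ 2 gives exactly h = [32/9, 40/9, 0] (h[2] = 0 is the target).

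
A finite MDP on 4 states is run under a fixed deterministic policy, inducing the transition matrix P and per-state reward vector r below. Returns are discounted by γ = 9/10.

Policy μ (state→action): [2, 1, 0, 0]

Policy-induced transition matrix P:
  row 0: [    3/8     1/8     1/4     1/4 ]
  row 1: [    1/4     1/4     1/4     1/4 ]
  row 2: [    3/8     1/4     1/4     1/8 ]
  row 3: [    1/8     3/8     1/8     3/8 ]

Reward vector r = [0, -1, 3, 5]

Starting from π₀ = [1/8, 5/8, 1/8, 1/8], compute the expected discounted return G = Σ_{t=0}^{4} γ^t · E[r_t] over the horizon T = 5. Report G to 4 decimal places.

t=0: π = [0.1250, 0.6250, 0.1250, 0.1250], E[r] = 0.3750, γ^t·E[r] = 0.375000, running G = 0.375000
t=1: π = [0.2656, 0.2500, 0.2344, 0.2500], E[r] = 1.7031, γ^t·E[r] = 1.532813, running G = 1.907813
t=2: π = [0.2813, 0.2480, 0.2188, 0.2520], E[r] = 1.6680, γ^t·E[r] = 1.351055, running G = 3.258867
t=3: π = [0.2810, 0.2463, 0.2185, 0.2542], E[r] = 1.6799, γ^t·E[r] = 1.224670, running G = 4.483537
t=4: π = [0.2807, 0.2466, 0.2182, 0.2545], E[r] = 1.6803, γ^t·E[r] = 1.102463, running G = 5.586001

G = 5.5860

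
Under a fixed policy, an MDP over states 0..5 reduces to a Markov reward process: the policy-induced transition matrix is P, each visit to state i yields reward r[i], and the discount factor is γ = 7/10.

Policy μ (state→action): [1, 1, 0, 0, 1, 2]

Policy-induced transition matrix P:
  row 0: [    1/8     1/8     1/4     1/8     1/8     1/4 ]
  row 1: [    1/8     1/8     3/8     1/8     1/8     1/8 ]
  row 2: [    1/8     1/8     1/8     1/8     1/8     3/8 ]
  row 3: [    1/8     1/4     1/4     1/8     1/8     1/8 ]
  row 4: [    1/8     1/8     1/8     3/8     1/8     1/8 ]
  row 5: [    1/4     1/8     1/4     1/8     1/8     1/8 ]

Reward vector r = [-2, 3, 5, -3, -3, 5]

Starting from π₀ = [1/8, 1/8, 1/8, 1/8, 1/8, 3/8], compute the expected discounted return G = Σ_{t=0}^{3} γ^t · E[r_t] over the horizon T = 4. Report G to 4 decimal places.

t=0: π = [0.1250, 0.1250, 0.1250, 0.1250, 0.1250, 0.3750], E[r] = 1.8750, γ^t·E[r] = 1.875000, running G = 1.875000
t=1: π = [0.1719, 0.1406, 0.2344, 0.1563, 0.1250, 0.1719], E[r] = 1.2656, γ^t·E[r] = 0.885938, running G = 2.760938
t=2: π = [0.1465, 0.1445, 0.2227, 0.1563, 0.1250, 0.2051], E[r] = 1.4355, γ^t·E[r] = 0.703418, running G = 3.464355
t=3: π = [0.1506, 0.1445, 0.2246, 0.1563, 0.1250, 0.1990], E[r] = 1.4065, γ^t·E[r] = 0.482427, running G = 3.946783

G = 3.9468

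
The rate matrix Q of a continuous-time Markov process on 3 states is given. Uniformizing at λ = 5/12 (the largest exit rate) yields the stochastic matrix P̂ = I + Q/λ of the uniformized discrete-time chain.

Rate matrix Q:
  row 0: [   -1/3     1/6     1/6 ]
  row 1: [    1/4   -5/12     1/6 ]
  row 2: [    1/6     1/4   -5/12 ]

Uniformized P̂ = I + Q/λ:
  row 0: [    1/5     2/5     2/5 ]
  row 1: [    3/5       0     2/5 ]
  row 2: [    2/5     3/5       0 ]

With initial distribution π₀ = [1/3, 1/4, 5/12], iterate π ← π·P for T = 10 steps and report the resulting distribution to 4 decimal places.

π = [0.3878, 0.3265, 0.2857]

t=0: π = [0.3333, 0.2500, 0.4167]
t=1: π = [0.3833, 0.3833, 0.2333]
t=2: π = [0.4000, 0.2933, 0.3067]
t=3: π = [0.3787, 0.3440, 0.2773]
t=4: π = [0.3931, 0.3179, 0.2891]
t=5: π = [0.3850, 0.3307, 0.2844]
t=6: π = [0.3891, 0.3246, 0.2863]
t=7: π = [0.3871, 0.3274, 0.2855]
t=8: π = [0.3881, 0.3261, 0.2858]
t=9: π = [0.3876, 0.3267, 0.2857]
t=10: π = [0.3878, 0.3265, 0.2857]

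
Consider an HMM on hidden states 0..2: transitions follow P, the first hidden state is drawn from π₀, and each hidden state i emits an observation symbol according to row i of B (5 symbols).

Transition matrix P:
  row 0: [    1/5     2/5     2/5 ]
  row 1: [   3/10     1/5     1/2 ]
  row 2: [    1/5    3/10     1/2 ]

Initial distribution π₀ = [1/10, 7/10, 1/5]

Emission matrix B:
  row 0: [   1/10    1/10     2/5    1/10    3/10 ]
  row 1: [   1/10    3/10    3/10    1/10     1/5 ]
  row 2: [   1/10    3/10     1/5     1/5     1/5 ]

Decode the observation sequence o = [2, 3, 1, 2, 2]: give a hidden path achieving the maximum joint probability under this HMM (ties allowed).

t=0: δ = [4.000e-02, 2.100e-01, 4.000e-02]  (obs o_0=2)
t=1: δ = [6.300e-03, 4.200e-03, 2.100e-02]  ψ = [1, 1, 1]  (obs o_1=3)
t=2: δ = [4.200e-04, 1.890e-03, 3.150e-03]  ψ = [2, 2, 2]  (obs o_2=1)
t=3: δ = [2.520e-04, 2.835e-04, 3.150e-04]  ψ = [2, 2, 2]  (obs o_3=2)
t=4: δ = [3.402e-05, 3.024e-05, 3.150e-05]  ψ = [1, 0, 2]  (obs o_4=2)
backtrack: best end state = 0; path = [1, 2, 2, 1, 0]

path = [1, 2, 2, 1, 0]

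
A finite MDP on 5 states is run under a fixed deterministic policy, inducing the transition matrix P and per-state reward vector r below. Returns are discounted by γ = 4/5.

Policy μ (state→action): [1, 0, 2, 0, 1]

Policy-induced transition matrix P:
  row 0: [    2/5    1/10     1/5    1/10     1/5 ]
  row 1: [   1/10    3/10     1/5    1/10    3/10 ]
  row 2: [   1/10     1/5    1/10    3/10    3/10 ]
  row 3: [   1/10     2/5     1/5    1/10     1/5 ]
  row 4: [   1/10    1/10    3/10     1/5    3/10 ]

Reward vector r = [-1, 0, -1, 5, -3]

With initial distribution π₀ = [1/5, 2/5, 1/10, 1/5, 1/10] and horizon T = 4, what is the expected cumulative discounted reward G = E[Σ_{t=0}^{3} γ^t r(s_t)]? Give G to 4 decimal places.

G = -0.3691

t=0: π = [0.2000, 0.4000, 0.1000, 0.2000, 0.1000], E[r] = 0.4000, γ^t·E[r] = 0.400000, running G = 0.400000
t=1: π = [0.1600, 0.2500, 0.2000, 0.1300, 0.2600], E[r] = -0.4900, γ^t·E[r] = -0.392000, running G = 0.008000
t=2: π = [0.1480, 0.2090, 0.2060, 0.1660, 0.2710], E[r] = -0.3370, γ^t·E[r] = -0.215680, running G = -0.207680
t=3: π = [0.1444, 0.2122, 0.2065, 0.1683, 0.2686], E[r] = -0.3152, γ^t·E[r] = -0.161382, running G = -0.369062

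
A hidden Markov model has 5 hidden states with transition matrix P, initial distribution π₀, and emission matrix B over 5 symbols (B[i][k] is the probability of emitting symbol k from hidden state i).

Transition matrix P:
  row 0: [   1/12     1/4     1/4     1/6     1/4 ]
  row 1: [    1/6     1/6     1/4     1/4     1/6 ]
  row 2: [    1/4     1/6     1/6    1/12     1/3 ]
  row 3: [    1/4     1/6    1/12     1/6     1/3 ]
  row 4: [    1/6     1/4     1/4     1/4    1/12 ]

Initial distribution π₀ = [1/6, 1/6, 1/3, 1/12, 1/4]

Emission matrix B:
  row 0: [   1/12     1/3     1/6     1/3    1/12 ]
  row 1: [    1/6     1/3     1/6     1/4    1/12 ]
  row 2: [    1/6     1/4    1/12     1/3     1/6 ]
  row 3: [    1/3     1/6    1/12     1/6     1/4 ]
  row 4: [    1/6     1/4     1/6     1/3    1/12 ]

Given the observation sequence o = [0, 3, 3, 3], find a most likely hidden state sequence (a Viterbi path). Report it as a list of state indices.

t=0: δ = [1.389e-02, 2.778e-02, 5.556e-02, 2.778e-02, 4.167e-02]  (obs o_0=0)
t=1: δ = [4.630e-03, 2.604e-03, 3.472e-03, 1.736e-03, 6.173e-03]  ψ = [2, 4, 4, 4, 2]  (obs o_1=3)
t=2: δ = [3.429e-04, 3.858e-04, 5.144e-04, 2.572e-04, 3.858e-04]  ψ = [4, 4, 4, 4, 0]  (obs o_2=3)
t=3: δ = [4.287e-05, 2.411e-05, 3.215e-05, 1.608e-05, 5.716e-05]  ψ = [2, 4, 1, 1, 2]  (obs o_3=3)
backtrack: best end state = 4; path = [2, 4, 2, 4]

path = [2, 4, 2, 4]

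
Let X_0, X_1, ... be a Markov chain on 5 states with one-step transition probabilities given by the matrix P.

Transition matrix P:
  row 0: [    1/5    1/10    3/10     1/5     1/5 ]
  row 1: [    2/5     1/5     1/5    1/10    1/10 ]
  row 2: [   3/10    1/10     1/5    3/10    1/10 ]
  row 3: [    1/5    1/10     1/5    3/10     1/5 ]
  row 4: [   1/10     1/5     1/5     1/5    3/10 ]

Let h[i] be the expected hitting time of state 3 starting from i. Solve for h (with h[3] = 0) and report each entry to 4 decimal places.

First-step conditioning: h[3] = 0; for i ≠ 3, h[i] = 1 + Σ_k P[i][k]·h[k].
  h[0] = 1 + 1/5·h[0] + 1/10·h[1] + 3/10·h[2] + 1/5·h[4]
  h[1] = 1 + 2/5·h[0] + 1/5·h[1] + 1/5·h[2] + 1/10·h[4]
  h[2] = 1 + 3/10·h[0] + 1/10·h[1] + 1/5·h[2] + 1/10·h[4]
  h[4] = 1 + 1/10·h[0] + 1/5·h[1] + 1/5·h[2] + 3/10·h[4]
Solving the 4×4 linear system over states ≠ 3 gives exactly h = [1784/377, 1996/377, 1618/377, 0, 1826/377] (h[3] = 0 is the target).

h = [4.7321, 5.2944, 4.2918, 0.0000, 4.8435]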